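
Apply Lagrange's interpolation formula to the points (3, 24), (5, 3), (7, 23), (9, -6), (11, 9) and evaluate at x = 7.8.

Lagrange interpolation formula:
P(x) = Σ yᵢ × Lᵢ(x)
where Lᵢ(x) = Π_{j≠i} (x - xⱼ)/(xᵢ - xⱼ)

L_0(7.8) = (7.8 - 5)/(3 - 5) × (7.8 - 7)/(3 - 7) × (7.8 - 9)/(3 - 9) × (7.8 - 11)/(3 - 11) = 0.022400
L_1(7.8) = (7.8 - 3)/(5 - 3) × (7.8 - 7)/(5 - 7) × (7.8 - 9)/(5 - 9) × (7.8 - 11)/(5 - 11) = -0.153600
L_2(7.8) = (7.8 - 3)/(7 - 3) × (7.8 - 5)/(7 - 5) × (7.8 - 9)/(7 - 9) × (7.8 - 11)/(7 - 11) = 0.806400
L_3(7.8) = (7.8 - 3)/(9 - 3) × (7.8 - 5)/(9 - 5) × (7.8 - 7)/(9 - 7) × (7.8 - 11)/(9 - 11) = 0.358400
L_4(7.8) = (7.8 - 3)/(11 - 3) × (7.8 - 5)/(11 - 5) × (7.8 - 7)/(11 - 7) × (7.8 - 9)/(11 - 9) = -0.033600

P(7.8) = 24×L_0(7.8) + 3×L_1(7.8) + 23×L_2(7.8) + (-6)×L_3(7.8) + 9×L_4(7.8)
P(7.8) = 16.171200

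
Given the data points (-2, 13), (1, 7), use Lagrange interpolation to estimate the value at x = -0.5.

Lagrange interpolation formula:
P(x) = Σ yᵢ × Lᵢ(x)
where Lᵢ(x) = Π_{j≠i} (x - xⱼ)/(xᵢ - xⱼ)

L_0(-0.5) = (-0.5 - 1)/(-2 - 1) = 0.500000
L_1(-0.5) = (-0.5 - (-2))/(1 - (-2)) = 0.500000

P(-0.5) = 13×L_0(-0.5) + 7×L_1(-0.5)
P(-0.5) = 10.000000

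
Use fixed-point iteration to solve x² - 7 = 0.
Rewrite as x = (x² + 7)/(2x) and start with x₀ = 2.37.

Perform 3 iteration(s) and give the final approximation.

Equation: x² - 7 = 0
Fixed-point form: x = (x² + 7)/(2x)
x₀ = 2.37

x_1 = g(2.370000) = 2.661793
x_2 = g(2.661793) = 2.645800
x_3 = g(2.645800) = 2.645751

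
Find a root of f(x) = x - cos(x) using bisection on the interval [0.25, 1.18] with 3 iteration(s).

f(x) = x - cos(x)
Initial interval: [0.25, 1.18]

Iteration 1:
  c_1 = (0.250000 + 1.180000)/2 = 0.715000
  f(c_1) = f(0.715000) = -0.040093
  f(a) × f(c) ≥ 0, new interval: [0.715000, 1.180000]
Iteration 2:
  c_2 = (0.715000 + 1.180000)/2 = 0.947500
  f(c_2) = f(0.947500) = 0.363785
  f(a) × f(c) < 0, new interval: [0.715000, 0.947500]
Iteration 3:
  c_3 = (0.715000 + 0.947500)/2 = 0.831250
  f(c_3) = f(0.831250) = 0.157297
  f(a) × f(c) < 0, new interval: [0.715000, 0.831250]

After 3 iteration(s), the approximation is c_3 = 0.831250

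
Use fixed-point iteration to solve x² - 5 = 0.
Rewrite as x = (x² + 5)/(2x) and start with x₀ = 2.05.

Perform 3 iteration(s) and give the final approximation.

Equation: x² - 5 = 0
Fixed-point form: x = (x² + 5)/(2x)
x₀ = 2.05

x_1 = g(2.050000) = 2.244512
x_2 = g(2.244512) = 2.236084
x_3 = g(2.236084) = 2.236068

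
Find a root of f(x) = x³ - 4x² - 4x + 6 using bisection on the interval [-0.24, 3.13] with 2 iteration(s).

f(x) = x³ - 4x² - 4x + 6
Initial interval: [-0.24, 3.13]

Iteration 1:
  c_1 = (-0.240000 + 3.130000)/2 = 1.445000
  f(c_1) = f(1.445000) = -5.114904
  f(a) × f(c) < 0, new interval: [-0.240000, 1.445000]
Iteration 2:
  c_2 = (-0.240000 + 1.445000)/2 = 0.602500
  f(c_2) = f(0.602500) = 2.356686
  f(a) × f(c) ≥ 0, new interval: [0.602500, 1.445000]

After 2 iteration(s), the approximation is c_2 = 0.602500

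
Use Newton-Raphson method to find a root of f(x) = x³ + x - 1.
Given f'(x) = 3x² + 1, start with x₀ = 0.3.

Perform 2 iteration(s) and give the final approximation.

f(x) = x³ + x - 1
f'(x) = 3x² + 1
x₀ = 0.3

Newton-Raphson formula: x_{n+1} = x_n - f(x_n)/f'(x_n)

Iteration 1:
  f(0.300000) = -0.673000
  f'(0.300000) = 1.270000
  x_1 = 0.300000 - (-0.673000)/1.270000 = 0.829921
Iteration 2:
  f(0.829921) = 0.401546
  f'(0.829921) = 3.066308
  x_2 = 0.829921 - 0.401546/3.066308 = 0.698967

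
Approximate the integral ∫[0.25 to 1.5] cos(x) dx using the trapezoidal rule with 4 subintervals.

f(x) = cos(x)
a = 0.25, b = 1.5, n = 4
h = (b - a)/n = 0.312500

Trapezoidal rule: (h/2)[f(x₀) + 2f(x₁) + 2f(x₂) + ... + f(xₙ)]

x_0 = 0.2500, f(x_0) = 0.968912, coefficient = 1
x_1 = 0.5625, f(x_1) = 0.845924, coefficient = 2
x_2 = 0.8750, f(x_2) = 0.640997, coefficient = 2
x_3 = 1.1875, f(x_3) = 0.373980, coefficient = 2
x_4 = 1.5000, f(x_4) = 0.070737, coefficient = 1

I ≈ (0.312500/2) × 4.761452 = 0.743977
Exact value: 0.750091
Error: 0.006114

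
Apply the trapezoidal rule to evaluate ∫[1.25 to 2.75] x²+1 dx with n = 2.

f(x) = x²+1
a = 1.25, b = 2.75, n = 2
h = (b - a)/n = 0.750000

Trapezoidal rule: (h/2)[f(x₀) + 2f(x₁) + 2f(x₂) + ... + f(xₙ)]

x_0 = 1.2500, f(x_0) = 2.562500, coefficient = 1
x_1 = 2.0000, f(x_1) = 5.000000, coefficient = 2
x_2 = 2.7500, f(x_2) = 8.562500, coefficient = 1

I ≈ (0.750000/2) × 21.125000 = 7.921875
Exact value: 7.781250
Error: 0.140625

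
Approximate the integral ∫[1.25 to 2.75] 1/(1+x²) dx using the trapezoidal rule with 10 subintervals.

f(x) = 1/(1+x²)
a = 1.25, b = 2.75, n = 10
h = (b - a)/n = 0.150000

Trapezoidal rule: (h/2)[f(x₀) + 2f(x₁) + 2f(x₂) + ... + f(xₙ)]

x_0 = 1.2500, f(x_0) = 0.390244, coefficient = 1
x_1 = 1.4000, f(x_1) = 0.337838, coefficient = 2
x_2 = 1.5500, f(x_2) = 0.293902, coefficient = 2
x_3 = 1.7000, f(x_3) = 0.257069, coefficient = 2
x_4 = 1.8500, f(x_4) = 0.226116, coefficient = 2
x_5 = 2.0000, f(x_5) = 0.200000, coefficient = 2
x_6 = 2.1500, f(x_6) = 0.177857, coefficient = 2
x_7 = 2.3000, f(x_7) = 0.158983, coefficient = 2
x_8 = 2.4500, f(x_8) = 0.142806, coefficient = 2
x_9 = 2.6000, f(x_9) = 0.128866, coefficient = 2
x_10 = 2.7500, f(x_10) = 0.116788, coefficient = 1

I ≈ (0.150000/2) × 4.353906 = 0.326543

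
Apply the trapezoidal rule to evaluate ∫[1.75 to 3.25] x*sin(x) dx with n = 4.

f(x) = x*sin(x)
a = 1.75, b = 3.25, n = 4
h = (b - a)/n = 0.375000

Trapezoidal rule: (h/2)[f(x₀) + 2f(x₁) + 2f(x₂) + ... + f(xₙ)]

x_0 = 1.7500, f(x_0) = 1.721975, coefficient = 1
x_1 = 2.1250, f(x_1) = 1.806930, coefficient = 2
x_2 = 2.5000, f(x_2) = 1.496180, coefficient = 2
x_3 = 2.8750, f(x_3) = 0.757407, coefficient = 2
x_4 = 3.2500, f(x_4) = -0.351634, coefficient = 1

I ≈ (0.375000/2) × 9.491376 = 1.779633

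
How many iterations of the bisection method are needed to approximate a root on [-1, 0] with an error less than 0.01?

We need (b-a)/2^n ≤ 0.01
(0 - (-1))/2^n ≤ 0.01
1/2^n ≤ 0.01
2^n ≥ 100
n ≥ log₂(100) = 6.64
n ≥ 7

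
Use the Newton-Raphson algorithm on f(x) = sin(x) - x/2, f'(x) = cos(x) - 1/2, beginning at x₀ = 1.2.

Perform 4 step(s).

f(x) = sin(x) - x/2
f'(x) = cos(x) - 1/2
x₀ = 1.2

Newton-Raphson formula: x_{n+1} = x_n - f(x_n)/f'(x_n)

Iteration 1:
  f(1.200000) = 0.332039
  f'(1.200000) = -0.137642
  x_1 = 1.200000 - 0.332039/(-0.137642) = 3.612334
Iteration 2:
  f(3.612334) = -2.259714
  f'(3.612334) = -1.391232
  x_2 = 3.612334 - (-2.259714)/(-1.391232) = 1.988080
Iteration 3:
  f(1.988080) = -0.079847
  f'(1.988080) = -0.905279
  x_3 = 1.988080 - (-0.079847)/(-0.905279) = 1.899879
Iteration 4:
  f(1.899879) = -0.003600
  f'(1.899879) = -0.823175
  x_4 = 1.899879 - (-0.003600)/(-0.823175) = 1.895505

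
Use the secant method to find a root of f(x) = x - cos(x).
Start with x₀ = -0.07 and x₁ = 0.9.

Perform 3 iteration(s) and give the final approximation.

f(x) = x - cos(x)
x₀ = -0.07, x₁ = 0.9

Secant formula: x_{n+1} = x_n - f(x_n)(x_n - x_{n-1})/(f(x_n) - f(x_{n-1}))

Iteration 1:
  f(-0.070000) = -1.067551
  f(0.900000) = 0.278390
  x_2 = 0.900000 - 0.278390×(0.900000 - (-0.070000))/(0.278390 - (-1.067551))
       = 0.699368
Iteration 2:
  f(0.900000) = 0.278390
  f(0.699368) = -0.065881
  x_3 = 0.699368 - (-0.065881)×(0.699368 - 0.900000)/(-0.065881 - 0.278390)
       = 0.737762
Iteration 3:
  f(0.699368) = -0.065881
  f(0.737762) = -0.002214
  x_4 = 0.737762 - (-0.002214)×(0.737762 - 0.699368)/(-0.002214 - (-0.065881))
       = 0.739097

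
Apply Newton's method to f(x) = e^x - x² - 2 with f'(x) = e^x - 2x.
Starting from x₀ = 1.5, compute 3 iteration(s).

f(x) = e^x - x² - 2
f'(x) = e^x - 2x
x₀ = 1.5

Newton-Raphson formula: x_{n+1} = x_n - f(x_n)/f'(x_n)

Iteration 1:
  f(1.500000) = 0.231689
  f'(1.500000) = 1.481689
  x_1 = 1.500000 - 0.231689/1.481689 = 1.343632
Iteration 2:
  f(1.343632) = 0.027592
  f'(1.343632) = 1.145675
  x_2 = 1.343632 - 0.027592/1.145675 = 1.319548
Iteration 3:
  f(1.319548) = 0.000523
  f'(1.319548) = 1.102634
  x_3 = 1.319548 - 0.000523/1.102634 = 1.319074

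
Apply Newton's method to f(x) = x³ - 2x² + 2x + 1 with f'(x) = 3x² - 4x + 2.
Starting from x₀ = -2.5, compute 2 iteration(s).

f(x) = x³ - 2x² + 2x + 1
f'(x) = 3x² - 4x + 2
x₀ = -2.5

Newton-Raphson formula: x_{n+1} = x_n - f(x_n)/f'(x_n)

Iteration 1:
  f(-2.500000) = -32.125000
  f'(-2.500000) = 30.750000
  x_1 = -2.500000 - (-32.125000)/30.750000 = -1.455285
Iteration 2:
  f(-1.455285) = -9.228354
  f'(-1.455285) = 14.174698
  x_2 = -1.455285 - (-9.228354)/14.174698 = -0.804240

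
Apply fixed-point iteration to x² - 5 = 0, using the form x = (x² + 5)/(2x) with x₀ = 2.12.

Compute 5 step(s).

Equation: x² - 5 = 0
Fixed-point form: x = (x² + 5)/(2x)
x₀ = 2.12

x_1 = g(2.120000) = 2.239245
x_2 = g(2.239245) = 2.236070
x_3 = g(2.236070) = 2.236068
x_4 = g(2.236068) = 2.236068
x_5 = g(2.236068) = 2.236068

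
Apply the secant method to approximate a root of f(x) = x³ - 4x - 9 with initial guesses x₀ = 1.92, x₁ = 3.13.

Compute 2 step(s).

f(x) = x³ - 4x - 9
x₀ = 1.92, x₁ = 3.13

Secant formula: x_{n+1} = x_n - f(x_n)(x_n - x_{n-1})/(f(x_n) - f(x_{n-1}))

Iteration 1:
  f(1.920000) = -9.602112
  f(3.130000) = 9.144297
  x_2 = 3.130000 - 9.144297×(3.130000 - 1.920000)/(9.144297 - (-9.602112))
       = 2.539775
Iteration 2:
  f(3.130000) = 9.144297
  f(2.539775) = -2.776391
  x_3 = 2.539775 - (-2.776391)×(2.539775 - 3.130000)/(-2.776391 - 9.144297)
       = 2.677241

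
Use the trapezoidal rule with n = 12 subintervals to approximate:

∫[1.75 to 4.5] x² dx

f(x) = x²
a = 1.75, b = 4.5, n = 12
h = (b - a)/n = 0.229167

Trapezoidal rule: (h/2)[f(x₀) + 2f(x₁) + 2f(x₂) + ... + f(xₙ)]

x_0 = 1.7500, f(x_0) = 3.062500, coefficient = 1
x_1 = 1.9792, f(x_1) = 3.917101, coefficient = 2
x_2 = 2.2083, f(x_2) = 4.876736, coefficient = 2
x_3 = 2.4375, f(x_3) = 5.941406, coefficient = 2
x_4 = 2.6667, f(x_4) = 7.111111, coefficient = 2
x_5 = 2.8958, f(x_5) = 8.385851, coefficient = 2
x_6 = 3.1250, f(x_6) = 9.765625, coefficient = 2
x_7 = 3.3542, f(x_7) = 11.250434, coefficient = 2
x_8 = 3.5833, f(x_8) = 12.840278, coefficient = 2
x_9 = 3.8125, f(x_9) = 14.535156, coefficient = 2
x_10 = 4.0417, f(x_10) = 16.335069, coefficient = 2
x_11 = 4.2708, f(x_11) = 18.240017, coefficient = 2
x_12 = 4.5000, f(x_12) = 20.250000, coefficient = 1

I ≈ (0.229167/2) × 249.710069 = 28.612612
Exact value: 28.588542
Error: 0.024070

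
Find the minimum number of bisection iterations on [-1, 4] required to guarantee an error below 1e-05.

We need (b-a)/2^n ≤ 1e-05
(4 - (-1))/2^n ≤ 1e-05
5/2^n ≤ 1e-05
2^n ≥ 500000
n ≥ log₂(500000) = 18.93
n ≥ 19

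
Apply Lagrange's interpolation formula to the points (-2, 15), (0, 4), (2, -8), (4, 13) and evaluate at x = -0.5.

Lagrange interpolation formula:
P(x) = Σ yᵢ × Lᵢ(x)
where Lᵢ(x) = Π_{j≠i} (x - xⱼ)/(xᵢ - xⱼ)

L_0(-0.5) = (-0.5 - 0)/(-2 - 0) × (-0.5 - 2)/(-2 - 2) × (-0.5 - 4)/(-2 - 4) = 0.117188
L_1(-0.5) = (-0.5 - (-2))/(0 - (-2)) × (-0.5 - 2)/(0 - 2) × (-0.5 - 4)/(0 - 4) = 1.054688
L_2(-0.5) = (-0.5 - (-2))/(2 - (-2)) × (-0.5 - 0)/(2 - 0) × (-0.5 - 4)/(2 - 4) = -0.210938
L_3(-0.5) = (-0.5 - (-2))/(4 - (-2)) × (-0.5 - 0)/(4 - 0) × (-0.5 - 2)/(4 - 2) = 0.039062

P(-0.5) = 15×L_0(-0.5) + 4×L_1(-0.5) + (-8)×L_2(-0.5) + 13×L_3(-0.5)
P(-0.5) = 8.171875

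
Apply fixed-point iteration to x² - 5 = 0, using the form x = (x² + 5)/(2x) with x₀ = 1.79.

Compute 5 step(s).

Equation: x² - 5 = 0
Fixed-point form: x = (x² + 5)/(2x)
x₀ = 1.79

x_1 = g(1.790000) = 2.291648
x_2 = g(2.291648) = 2.236742
x_3 = g(2.236742) = 2.236068
x_4 = g(2.236068) = 2.236068
x_5 = g(2.236068) = 2.236068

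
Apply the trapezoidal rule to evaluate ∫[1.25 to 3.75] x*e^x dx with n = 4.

f(x) = x*e^x
a = 1.25, b = 3.75, n = 4
h = (b - a)/n = 0.625000

Trapezoidal rule: (h/2)[f(x₀) + 2f(x₁) + 2f(x₂) + ... + f(xₙ)]

x_0 = 1.2500, f(x_0) = 4.362929, coefficient = 1
x_1 = 1.8750, f(x_1) = 12.226536, coefficient = 2
x_2 = 2.5000, f(x_2) = 30.456235, coefficient = 2
x_3 = 3.1250, f(x_3) = 71.124672, coefficient = 2
x_4 = 3.7500, f(x_4) = 159.454058, coefficient = 1

I ≈ (0.625000/2) × 391.431872 = 122.322460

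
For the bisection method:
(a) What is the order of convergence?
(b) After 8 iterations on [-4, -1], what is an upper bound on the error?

(a) Bisection has linear (order 1) convergence; the error is halved each step.

(b) Error bound = (b-a)/2^n = (-1 - (-4))/2^{8}
    = 3/2^{8}

(a) 1 (linear); (b) error ≤ 1.17e-02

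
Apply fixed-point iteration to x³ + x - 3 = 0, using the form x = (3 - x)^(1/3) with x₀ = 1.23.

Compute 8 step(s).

Equation: x³ + x - 3 = 0
Fixed-point form: x = (3 - x)^(1/3)
x₀ = 1.23

x_1 = g(1.230000) = 1.209645
x_2 = g(1.209645) = 1.214264
x_3 = g(1.214264) = 1.213219
x_4 = g(1.213219) = 1.213455
x_5 = g(1.213455) = 1.213402
x_6 = g(1.213402) = 1.213414
x_7 = g(1.213414) = 1.213411
x_8 = g(1.213411) = 1.213412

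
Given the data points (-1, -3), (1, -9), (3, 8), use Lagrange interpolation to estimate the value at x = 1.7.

Lagrange interpolation formula:
P(x) = Σ yᵢ × Lᵢ(x)
where Lᵢ(x) = Π_{j≠i} (x - xⱼ)/(xᵢ - xⱼ)

L_0(1.7) = (1.7 - 1)/(-1 - 1) × (1.7 - 3)/(-1 - 3) = -0.113750
L_1(1.7) = (1.7 - (-1))/(1 - (-1)) × (1.7 - 3)/(1 - 3) = 0.877500
L_2(1.7) = (1.7 - (-1))/(3 - (-1)) × (1.7 - 1)/(3 - 1) = 0.236250

P(1.7) = (-3)×L_0(1.7) + (-9)×L_1(1.7) + 8×L_2(1.7)
P(1.7) = -5.666250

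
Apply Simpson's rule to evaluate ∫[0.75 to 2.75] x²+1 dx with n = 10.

f(x) = x²+1
a = 0.75, b = 2.75, n = 10
h = (b - a)/n = 0.200000

Simpson's rule: (h/3)[f(x₀) + 4f(x₁) + 2f(x₂) + ... + f(xₙ)]

x_0 = 0.7500, f(x_0) = 1.562500, coefficient = 1
x_1 = 0.9500, f(x_1) = 1.902500, coefficient = 4
x_2 = 1.1500, f(x_2) = 2.322500, coefficient = 2
x_3 = 1.3500, f(x_3) = 2.822500, coefficient = 4
x_4 = 1.5500, f(x_4) = 3.402500, coefficient = 2
x_5 = 1.7500, f(x_5) = 4.062500, coefficient = 4
x_6 = 1.9500, f(x_6) = 4.802500, coefficient = 2
x_7 = 2.1500, f(x_7) = 5.622500, coefficient = 4
x_8 = 2.3500, f(x_8) = 6.522500, coefficient = 2
x_9 = 2.5500, f(x_9) = 7.502500, coefficient = 4
x_10 = 2.7500, f(x_10) = 8.562500, coefficient = 1

I ≈ (0.200000/3) × 131.875000 = 8.791667
Exact value: 8.791667
Error: 0.000000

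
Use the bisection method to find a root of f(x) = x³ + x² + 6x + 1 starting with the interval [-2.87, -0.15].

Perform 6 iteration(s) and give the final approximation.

f(x) = x³ + x² + 6x + 1
Initial interval: [-2.87, -0.15]

Iteration 1:
  c_1 = (-2.870000 + (-0.150000))/2 = -1.510000
  f(c_1) = f(-1.510000) = -9.222851
  f(a) × f(c) ≥ 0, new interval: [-1.510000, -0.150000]
Iteration 2:
  c_2 = (-1.510000 + (-0.150000))/2 = -0.830000
  f(c_2) = f(-0.830000) = -3.862887
  f(a) × f(c) ≥ 0, new interval: [-0.830000, -0.150000]
Iteration 3:
  c_3 = (-0.830000 + (-0.150000))/2 = -0.490000
  f(c_3) = f(-0.490000) = -1.817549
  f(a) × f(c) ≥ 0, new interval: [-0.490000, -0.150000]
Iteration 4:
  c_4 = (-0.490000 + (-0.150000))/2 = -0.320000
  f(c_4) = f(-0.320000) = -0.850368
  f(a) × f(c) ≥ 0, new interval: [-0.320000, -0.150000]
Iteration 5:
  c_5 = (-0.320000 + (-0.150000))/2 = -0.235000
  f(c_5) = f(-0.235000) = -0.367753
  f(a) × f(c) ≥ 0, new interval: [-0.235000, -0.150000]
Iteration 6:
  c_6 = (-0.235000 + (-0.150000))/2 = -0.192500
  f(c_6) = f(-0.192500) = -0.125077
  f(a) × f(c) ≥ 0, new interval: [-0.192500, -0.150000]

After 6 iteration(s), the approximation is c_6 = -0.192500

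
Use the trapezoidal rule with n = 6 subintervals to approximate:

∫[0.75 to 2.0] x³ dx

f(x) = x³
a = 0.75, b = 2.0, n = 6
h = (b - a)/n = 0.208333

Trapezoidal rule: (h/2)[f(x₀) + 2f(x₁) + 2f(x₂) + ... + f(xₙ)]

x_0 = 0.7500, f(x_0) = 0.421875, coefficient = 1
x_1 = 0.9583, f(x_1) = 0.880136, coefficient = 2
x_2 = 1.1667, f(x_2) = 1.587963, coefficient = 2
x_3 = 1.3750, f(x_3) = 2.599609, coefficient = 2
x_4 = 1.5833, f(x_4) = 3.969329, coefficient = 2
x_5 = 1.7917, f(x_5) = 5.751374, coefficient = 2
x_6 = 2.0000, f(x_6) = 8.000000, coefficient = 1

I ≈ (0.208333/2) × 37.998698 = 3.958198
Exact value: 3.920898
Error: 0.037299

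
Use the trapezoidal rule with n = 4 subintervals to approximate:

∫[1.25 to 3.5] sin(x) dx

f(x) = sin(x)
a = 1.25, b = 3.5, n = 4
h = (b - a)/n = 0.562500

Trapezoidal rule: (h/2)[f(x₀) + 2f(x₁) + 2f(x₂) + ... + f(xₙ)]

x_0 = 1.2500, f(x_0) = 0.948985, coefficient = 1
x_1 = 1.8125, f(x_1) = 0.970932, coefficient = 2
x_2 = 2.3750, f(x_2) = 0.693685, coefficient = 2
x_3 = 2.9375, f(x_3) = 0.202679, coefficient = 2
x_4 = 3.5000, f(x_4) = -0.350783, coefficient = 1

I ≈ (0.562500/2) × 4.332792 = 1.218598
Exact value: 1.251779
Error: 0.033181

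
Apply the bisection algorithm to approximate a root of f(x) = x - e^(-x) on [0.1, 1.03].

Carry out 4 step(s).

f(x) = x - e^(-x)
Initial interval: [0.1, 1.03]

Iteration 1:
  c_1 = (0.100000 + 1.030000)/2 = 0.565000
  f(c_1) = f(0.565000) = -0.003360
  f(a) × f(c) ≥ 0, new interval: [0.565000, 1.030000]
Iteration 2:
  c_2 = (0.565000 + 1.030000)/2 = 0.797500
  f(c_2) = f(0.797500) = 0.347046
  f(a) × f(c) < 0, new interval: [0.565000, 0.797500]
Iteration 3:
  c_3 = (0.565000 + 0.797500)/2 = 0.681250
  f(c_3) = f(0.681250) = 0.175266
  f(a) × f(c) < 0, new interval: [0.565000, 0.681250]
Iteration 4:
  c_4 = (0.565000 + 0.681250)/2 = 0.623125
  f(c_4) = f(0.623125) = 0.086859
  f(a) × f(c) < 0, new interval: [0.565000, 0.623125]

After 4 iteration(s), the approximation is c_4 = 0.623125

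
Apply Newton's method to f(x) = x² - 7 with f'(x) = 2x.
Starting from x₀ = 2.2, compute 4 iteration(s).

f(x) = x² - 7
f'(x) = 2x
x₀ = 2.2

Newton-Raphson formula: x_{n+1} = x_n - f(x_n)/f'(x_n)

Iteration 1:
  f(2.200000) = -2.160000
  f'(2.200000) = 4.400000
  x_1 = 2.200000 - (-2.160000)/4.400000 = 2.690909
Iteration 2:
  f(2.690909) = 0.240992
  f'(2.690909) = 5.381818
  x_2 = 2.690909 - 0.240992/5.381818 = 2.646130
Iteration 3:
  f(2.646130) = 0.002005
  f'(2.646130) = 5.292260
  x_3 = 2.646130 - 0.002005/5.292260 = 2.645751
Iteration 4:
  f(2.645751) = 0.000000
  f'(2.645751) = 5.291503
  x_4 = 2.645751 - 0.000000/5.291503 = 2.645751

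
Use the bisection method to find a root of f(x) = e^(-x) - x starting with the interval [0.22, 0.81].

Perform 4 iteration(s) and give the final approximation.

f(x) = e^(-x) - x
Initial interval: [0.22, 0.81]

Iteration 1:
  c_1 = (0.220000 + 0.810000)/2 = 0.515000
  f(c_1) = f(0.515000) = 0.082501
  f(a) × f(c) ≥ 0, new interval: [0.515000, 0.810000]
Iteration 2:
  c_2 = (0.515000 + 0.810000)/2 = 0.662500
  f(c_2) = f(0.662500) = -0.146939
  f(a) × f(c) < 0, new interval: [0.515000, 0.662500]
Iteration 3:
  c_3 = (0.515000 + 0.662500)/2 = 0.588750
  f(c_3) = f(0.588750) = -0.033729
  f(a) × f(c) < 0, new interval: [0.515000, 0.588750]
Iteration 4:
  c_4 = (0.515000 + 0.588750)/2 = 0.551875
  f(c_4) = f(0.551875) = 0.023994
  f(a) × f(c) ≥ 0, new interval: [0.551875, 0.588750]

After 4 iteration(s), the approximation is c_4 = 0.551875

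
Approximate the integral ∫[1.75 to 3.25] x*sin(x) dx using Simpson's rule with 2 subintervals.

f(x) = x*sin(x)
a = 1.75, b = 3.25, n = 2
h = (b - a)/n = 0.750000

Simpson's rule: (h/3)[f(x₀) + 4f(x₁) + 2f(x₂) + ... + f(xₙ)]

x_0 = 1.7500, f(x_0) = 1.721975, coefficient = 1
x_1 = 2.5000, f(x_1) = 1.496180, coefficient = 4
x_2 = 3.2500, f(x_2) = -0.351634, coefficient = 1

I ≈ (0.750000/3) × 7.355063 = 1.838766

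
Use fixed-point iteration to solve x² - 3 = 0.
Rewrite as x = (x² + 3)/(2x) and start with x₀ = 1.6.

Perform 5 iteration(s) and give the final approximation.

Equation: x² - 3 = 0
Fixed-point form: x = (x² + 3)/(2x)
x₀ = 1.6

x_1 = g(1.600000) = 1.737500
x_2 = g(1.737500) = 1.732059
x_3 = g(1.732059) = 1.732051
x_4 = g(1.732051) = 1.732051
x_5 = g(1.732051) = 1.732051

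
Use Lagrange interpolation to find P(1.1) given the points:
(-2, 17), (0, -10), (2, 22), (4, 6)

Lagrange interpolation formula:
P(x) = Σ yᵢ × Lᵢ(x)
where Lᵢ(x) = Π_{j≠i} (x - xⱼ)/(xᵢ - xⱼ)

L_0(1.1) = (1.1 - 0)/(-2 - 0) × (1.1 - 2)/(-2 - 2) × (1.1 - 4)/(-2 - 4) = -0.059812
L_1(1.1) = (1.1 - (-2))/(0 - (-2)) × (1.1 - 2)/(0 - 2) × (1.1 - 4)/(0 - 4) = 0.505687
L_2(1.1) = (1.1 - (-2))/(2 - (-2)) × (1.1 - 0)/(2 - 0) × (1.1 - 4)/(2 - 4) = 0.618063
L_3(1.1) = (1.1 - (-2))/(4 - (-2)) × (1.1 - 0)/(4 - 0) × (1.1 - 2)/(4 - 2) = -0.063938

P(1.1) = 17×L_0(1.1) + (-10)×L_1(1.1) + 22×L_2(1.1) + 6×L_3(1.1)
P(1.1) = 7.140063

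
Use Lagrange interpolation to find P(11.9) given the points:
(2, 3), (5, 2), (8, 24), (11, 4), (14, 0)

Lagrange interpolation formula:
P(x) = Σ yᵢ × Lᵢ(x)
where Lᵢ(x) = Π_{j≠i} (x - xⱼ)/(xᵢ - xⱼ)

L_0(11.9) = (11.9 - 5)/(2 - 5) × (11.9 - 8)/(2 - 8) × (11.9 - 11)/(2 - 11) × (11.9 - 14)/(2 - 14) = -0.026163
L_1(11.9) = (11.9 - 2)/(5 - 2) × (11.9 - 8)/(5 - 8) × (11.9 - 11)/(5 - 11) × (11.9 - 14)/(5 - 14) = 0.150150
L_2(11.9) = (11.9 - 2)/(8 - 2) × (11.9 - 5)/(8 - 5) × (11.9 - 11)/(8 - 11) × (11.9 - 14)/(8 - 14) = -0.398475
L_3(11.9) = (11.9 - 2)/(11 - 2) × (11.9 - 5)/(11 - 5) × (11.9 - 8)/(11 - 8) × (11.9 - 14)/(11 - 14) = 1.151150
L_4(11.9) = (11.9 - 2)/(14 - 2) × (11.9 - 5)/(14 - 5) × (11.9 - 8)/(14 - 8) × (11.9 - 11)/(14 - 11) = 0.123338

P(11.9) = 3×L_0(11.9) + 2×L_1(11.9) + 24×L_2(11.9) + 4×L_3(11.9) + 0×L_4(11.9)
P(11.9) = -4.736988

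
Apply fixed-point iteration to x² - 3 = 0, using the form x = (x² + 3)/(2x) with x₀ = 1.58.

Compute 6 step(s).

Equation: x² - 3 = 0
Fixed-point form: x = (x² + 3)/(2x)
x₀ = 1.58

x_1 = g(1.580000) = 1.739367
x_2 = g(1.739367) = 1.732066
x_3 = g(1.732066) = 1.732051
x_4 = g(1.732051) = 1.732051
x_5 = g(1.732051) = 1.732051
x_6 = g(1.732051) = 1.732051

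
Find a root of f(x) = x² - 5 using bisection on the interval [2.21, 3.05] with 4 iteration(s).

f(x) = x² - 5
Initial interval: [2.21, 3.05]

Iteration 1:
  c_1 = (2.210000 + 3.050000)/2 = 2.630000
  f(c_1) = f(2.630000) = 1.916900
  f(a) × f(c) < 0, new interval: [2.210000, 2.630000]
Iteration 2:
  c_2 = (2.210000 + 2.630000)/2 = 2.420000
  f(c_2) = f(2.420000) = 0.856400
  f(a) × f(c) < 0, new interval: [2.210000, 2.420000]
Iteration 3:
  c_3 = (2.210000 + 2.420000)/2 = 2.315000
  f(c_3) = f(2.315000) = 0.359225
  f(a) × f(c) < 0, new interval: [2.210000, 2.315000]
Iteration 4:
  c_4 = (2.210000 + 2.315000)/2 = 2.262500
  f(c_4) = f(2.262500) = 0.118906
  f(a) × f(c) < 0, new interval: [2.210000, 2.262500]

After 4 iteration(s), the approximation is c_4 = 2.262500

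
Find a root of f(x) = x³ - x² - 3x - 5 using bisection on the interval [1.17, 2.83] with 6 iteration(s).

f(x) = x³ - x² - 3x - 5
Initial interval: [1.17, 2.83]

Iteration 1:
  c_1 = (1.170000 + 2.830000)/2 = 2.000000
  f(c_1) = f(2.000000) = -7.000000
  f(a) × f(c) ≥ 0, new interval: [2.000000, 2.830000]
Iteration 2:
  c_2 = (2.000000 + 2.830000)/2 = 2.415000
  f(c_2) = f(2.415000) = -3.992402
  f(a) × f(c) ≥ 0, new interval: [2.415000, 2.830000]
Iteration 3:
  c_3 = (2.415000 + 2.830000)/2 = 2.622500
  f(c_3) = f(2.622500) = -1.708746
  f(a) × f(c) ≥ 0, new interval: [2.622500, 2.830000]
Iteration 4:
  c_4 = (2.622500 + 2.830000)/2 = 2.726250
  f(c_4) = f(2.726250) = -0.348502
  f(a) × f(c) ≥ 0, new interval: [2.726250, 2.830000]
Iteration 5:
  c_5 = (2.726250 + 2.830000)/2 = 2.778125
  f(c_5) = f(2.778125) = 0.389156
  f(a) × f(c) < 0, new interval: [2.726250, 2.778125]
Iteration 6:
  c_6 = (2.726250 + 2.778125)/2 = 2.752188
  f(c_6) = f(2.752188) = 0.015445
  f(a) × f(c) < 0, new interval: [2.726250, 2.752188]

After 6 iteration(s), the approximation is c_6 = 2.752188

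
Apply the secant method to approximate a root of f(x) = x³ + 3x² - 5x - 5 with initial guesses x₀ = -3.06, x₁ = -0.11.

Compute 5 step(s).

f(x) = x³ + 3x² - 5x - 5
x₀ = -3.06, x₁ = -0.11

Secant formula: x_{n+1} = x_n - f(x_n)(x_n - x_{n-1})/(f(x_n) - f(x_{n-1}))

Iteration 1:
  f(-3.060000) = 9.738184
  f(-0.110000) = -4.415031
  x_2 = -0.110000 - (-4.415031)×(-0.110000 - (-3.060000))/(-4.415031 - 9.738184)
       = -1.030239
Iteration 2:
  f(-0.110000) = -4.415031
  f(-1.030239) = 2.241885
  x_3 = -1.030239 - 2.241885×(-1.030239 - (-0.110000))/(2.241885 - (-4.415031))
       = -0.720325
Iteration 3:
  f(-1.030239) = 2.241885
  f(-0.720325) = -0.215522
  x_4 = -0.720325 - (-0.215522)×(-0.720325 - (-1.030239))/(-0.215522 - 2.241885)
       = -0.747506
Iteration 4:
  f(-0.720325) = -0.215522
  f(-0.747506) = -0.003857
  x_5 = -0.747506 - (-0.003857)×(-0.747506 - (-0.720325))/(-0.003857 - (-0.215522))
       = -0.748001
Iteration 5:
  f(-0.747506) = -0.003857
  f(-0.748001) = 0.000011
  x_6 = -0.748001 - 0.000011×(-0.748001 - (-0.747506))/(0.000011 - (-0.003857))
       = -0.748000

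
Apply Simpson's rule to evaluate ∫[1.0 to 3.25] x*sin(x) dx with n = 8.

f(x) = x*sin(x)
a = 1.0, b = 3.25, n = 8
h = (b - a)/n = 0.281250

Simpson's rule: (h/3)[f(x₀) + 4f(x₁) + 2f(x₂) + ... + f(xₙ)]

x_0 = 1.0000, f(x_0) = 0.841471, coefficient = 1
x_1 = 1.2812, f(x_1) = 1.227916, coefficient = 4
x_2 = 1.5625, f(x_2) = 1.562446, coefficient = 2
x_3 = 1.8438, f(x_3) = 1.775492, coefficient = 4
x_4 = 2.1250, f(x_4) = 1.806930, coefficient = 2
x_5 = 2.4062, f(x_5) = 1.614212, coefficient = 4
x_6 = 2.6875, f(x_6) = 1.178864, coefficient = 2
x_7 = 2.9688, f(x_7) = 0.510576, coefficient = 4
x_8 = 3.2500, f(x_8) = -0.351634, coefficient = 1

I ≈ (0.281250/3) × 30.099100 = 2.821791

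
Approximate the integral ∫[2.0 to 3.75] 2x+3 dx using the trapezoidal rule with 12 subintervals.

f(x) = 2x+3
a = 2.0, b = 3.75, n = 12
h = (b - a)/n = 0.145833

Trapezoidal rule: (h/2)[f(x₀) + 2f(x₁) + 2f(x₂) + ... + f(xₙ)]

x_0 = 2.0000, f(x_0) = 7.000000, coefficient = 1
x_1 = 2.1458, f(x_1) = 7.291667, coefficient = 2
x_2 = 2.2917, f(x_2) = 7.583333, coefficient = 2
x_3 = 2.4375, f(x_3) = 7.875000, coefficient = 2
x_4 = 2.5833, f(x_4) = 8.166667, coefficient = 2
x_5 = 2.7292, f(x_5) = 8.458333, coefficient = 2
x_6 = 2.8750, f(x_6) = 8.750000, coefficient = 2
x_7 = 3.0208, f(x_7) = 9.041667, coefficient = 2
x_8 = 3.1667, f(x_8) = 9.333333, coefficient = 2
x_9 = 3.3125, f(x_9) = 9.625000, coefficient = 2
x_10 = 3.4583, f(x_10) = 9.916667, coefficient = 2
x_11 = 3.6042, f(x_11) = 10.208333, coefficient = 2
x_12 = 3.7500, f(x_12) = 10.500000, coefficient = 1

I ≈ (0.145833/2) × 210.000000 = 15.312500
Exact value: 15.312500
Error: 0.000000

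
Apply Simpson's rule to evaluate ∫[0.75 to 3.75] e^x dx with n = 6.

f(x) = e^x
a = 0.75, b = 3.75, n = 6
h = (b - a)/n = 0.500000

Simpson's rule: (h/3)[f(x₀) + 4f(x₁) + 2f(x₂) + ... + f(xₙ)]

x_0 = 0.7500, f(x_0) = 2.117000, coefficient = 1
x_1 = 1.2500, f(x_1) = 3.490343, coefficient = 4
x_2 = 1.7500, f(x_2) = 5.754603, coefficient = 2
x_3 = 2.2500, f(x_3) = 9.487736, coefficient = 4
x_4 = 2.7500, f(x_4) = 15.642632, coefficient = 2
x_5 = 3.2500, f(x_5) = 25.790340, coefficient = 4
x_6 = 3.7500, f(x_6) = 42.521082, coefficient = 1

I ≈ (0.500000/3) × 242.506226 = 40.417704
Exact value: 40.404082
Error: 0.013622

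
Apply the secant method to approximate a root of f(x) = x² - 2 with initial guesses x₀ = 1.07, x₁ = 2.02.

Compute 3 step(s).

f(x) = x² - 2
x₀ = 1.07, x₁ = 2.02

Secant formula: x_{n+1} = x_n - f(x_n)(x_n - x_{n-1})/(f(x_n) - f(x_{n-1}))

Iteration 1:
  f(1.070000) = -0.855100
  f(2.020000) = 2.080400
  x_2 = 2.020000 - 2.080400×(2.020000 - 1.070000)/(2.080400 - (-0.855100))
       = 1.346731
Iteration 2:
  f(2.020000) = 2.080400
  f(1.346731) = -0.186315
  x_3 = 1.346731 - (-0.186315)×(1.346731 - 2.020000)/(-0.186315 - 2.080400)
       = 1.402071
Iteration 3:
  f(1.346731) = -0.186315
  f(1.402071) = -0.034196
  x_4 = 1.402071 - (-0.034196)×(1.402071 - 1.346731)/(-0.034196 - (-0.186315))
       = 1.414512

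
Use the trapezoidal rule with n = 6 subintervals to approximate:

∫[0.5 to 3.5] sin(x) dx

f(x) = sin(x)
a = 0.5, b = 3.5, n = 6
h = (b - a)/n = 0.500000

Trapezoidal rule: (h/2)[f(x₀) + 2f(x₁) + 2f(x₂) + ... + f(xₙ)]

x_0 = 0.5000, f(x_0) = 0.479426, coefficient = 1
x_1 = 1.0000, f(x_1) = 0.841471, coefficient = 2
x_2 = 1.5000, f(x_2) = 0.997495, coefficient = 2
x_3 = 2.0000, f(x_3) = 0.909297, coefficient = 2
x_4 = 2.5000, f(x_4) = 0.598472, coefficient = 2
x_5 = 3.0000, f(x_5) = 0.141120, coefficient = 2
x_6 = 3.5000, f(x_6) = -0.350783, coefficient = 1

I ≈ (0.500000/2) × 7.104353 = 1.776088
Exact value: 1.814039
Error: 0.037951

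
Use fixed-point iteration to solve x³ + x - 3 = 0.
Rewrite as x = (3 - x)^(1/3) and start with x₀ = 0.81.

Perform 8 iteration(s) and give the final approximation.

Equation: x³ + x - 3 = 0
Fixed-point form: x = (3 - x)^(1/3)
x₀ = 0.81

x_1 = g(0.810000) = 1.298618
x_2 = g(1.298618) = 1.193807
x_3 = g(1.193807) = 1.217834
x_4 = g(1.217834) = 1.212410
x_5 = g(1.212410) = 1.213638
x_6 = g(1.213638) = 1.213360
x_7 = g(1.213360) = 1.213423
x_8 = g(1.213423) = 1.213409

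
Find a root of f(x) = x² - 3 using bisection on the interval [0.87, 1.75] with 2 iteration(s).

f(x) = x² - 3
Initial interval: [0.87, 1.75]

Iteration 1:
  c_1 = (0.870000 + 1.750000)/2 = 1.310000
  f(c_1) = f(1.310000) = -1.283900
  f(a) × f(c) ≥ 0, new interval: [1.310000, 1.750000]
Iteration 2:
  c_2 = (1.310000 + 1.750000)/2 = 1.530000
  f(c_2) = f(1.530000) = -0.659100
  f(a) × f(c) ≥ 0, new interval: [1.530000, 1.750000]

After 2 iteration(s), the approximation is c_2 = 1.530000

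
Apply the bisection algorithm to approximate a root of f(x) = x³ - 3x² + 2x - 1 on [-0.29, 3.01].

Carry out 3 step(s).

f(x) = x³ - 3x² + 2x - 1
Initial interval: [-0.29, 3.01]

Iteration 1:
  c_1 = (-0.290000 + 3.010000)/2 = 1.360000
  f(c_1) = f(1.360000) = -1.313344
  f(a) × f(c) ≥ 0, new interval: [1.360000, 3.010000]
Iteration 2:
  c_2 = (1.360000 + 3.010000)/2 = 2.185000
  f(c_2) = f(2.185000) = -0.520993
  f(a) × f(c) ≥ 0, new interval: [2.185000, 3.010000]
Iteration 3:
  c_3 = (2.185000 + 3.010000)/2 = 2.597500
  f(c_3) = f(2.597500) = 1.479330
  f(a) × f(c) < 0, new interval: [2.185000, 2.597500]

After 3 iteration(s), the approximation is c_3 = 2.597500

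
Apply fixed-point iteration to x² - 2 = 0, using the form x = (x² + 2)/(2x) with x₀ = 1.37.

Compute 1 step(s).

Equation: x² - 2 = 0
Fixed-point form: x = (x² + 2)/(2x)
x₀ = 1.37

x_1 = g(1.370000) = 1.414927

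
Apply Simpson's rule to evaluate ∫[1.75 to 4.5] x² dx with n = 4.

f(x) = x²
a = 1.75, b = 4.5, n = 4
h = (b - a)/n = 0.687500

Simpson's rule: (h/3)[f(x₀) + 4f(x₁) + 2f(x₂) + ... + f(xₙ)]

x_0 = 1.7500, f(x_0) = 3.062500, coefficient = 1
x_1 = 2.4375, f(x_1) = 5.941406, coefficient = 4
x_2 = 3.1250, f(x_2) = 9.765625, coefficient = 2
x_3 = 3.8125, f(x_3) = 14.535156, coefficient = 4
x_4 = 4.5000, f(x_4) = 20.250000, coefficient = 1

I ≈ (0.687500/3) × 124.750000 = 28.588542
Exact value: 28.588542
Error: 0.000000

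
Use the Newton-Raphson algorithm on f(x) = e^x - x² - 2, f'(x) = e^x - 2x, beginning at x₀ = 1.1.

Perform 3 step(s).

f(x) = e^x - x² - 2
f'(x) = e^x - 2x
x₀ = 1.1

Newton-Raphson formula: x_{n+1} = x_n - f(x_n)/f'(x_n)

Iteration 1:
  f(1.100000) = -0.205834
  f'(1.100000) = 0.804166
  x_1 = 1.100000 - (-0.205834)/0.804166 = 1.355960
Iteration 2:
  f(1.355960) = 0.041856
  f'(1.355960) = 1.168564
  x_2 = 1.355960 - 0.041856/1.168564 = 1.320141
Iteration 3:
  f(1.320141) = 0.001177
  f'(1.320141) = 1.103667
  x_3 = 1.320141 - 0.001177/1.103667 = 1.319075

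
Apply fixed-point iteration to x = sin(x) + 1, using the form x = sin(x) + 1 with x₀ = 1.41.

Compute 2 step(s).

Equation: x = sin(x) + 1
Fixed-point form: x = sin(x) + 1
x₀ = 1.41

x_1 = g(1.410000) = 1.987100
x_2 = g(1.987100) = 1.914590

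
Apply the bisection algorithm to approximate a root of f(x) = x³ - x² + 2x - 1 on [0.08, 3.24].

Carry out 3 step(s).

f(x) = x³ - x² + 2x - 1
Initial interval: [0.08, 3.24]

Iteration 1:
  c_1 = (0.080000 + 3.240000)/2 = 1.660000
  f(c_1) = f(1.660000) = 4.138696
  f(a) × f(c) < 0, new interval: [0.080000, 1.660000]
Iteration 2:
  c_2 = (0.080000 + 1.660000)/2 = 0.870000
  f(c_2) = f(0.870000) = 0.641603
  f(a) × f(c) < 0, new interval: [0.080000, 0.870000]
Iteration 3:
  c_3 = (0.080000 + 0.870000)/2 = 0.475000
  f(c_3) = f(0.475000) = -0.168453
  f(a) × f(c) ≥ 0, new interval: [0.475000, 0.870000]

After 3 iteration(s), the approximation is c_3 = 0.475000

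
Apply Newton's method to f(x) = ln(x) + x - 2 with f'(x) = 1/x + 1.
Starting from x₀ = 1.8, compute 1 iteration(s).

f(x) = ln(x) + x - 2
f'(x) = 1/x + 1
x₀ = 1.8

Newton-Raphson formula: x_{n+1} = x_n - f(x_n)/f'(x_n)

Iteration 1:
  f(1.800000) = 0.387787
  f'(1.800000) = 1.555556
  x_1 = 1.800000 - 0.387787/1.555556 = 1.550709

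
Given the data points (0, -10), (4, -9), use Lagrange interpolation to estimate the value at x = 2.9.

Lagrange interpolation formula:
P(x) = Σ yᵢ × Lᵢ(x)
where Lᵢ(x) = Π_{j≠i} (x - xⱼ)/(xᵢ - xⱼ)

L_0(2.9) = (2.9 - 4)/(0 - 4) = 0.275000
L_1(2.9) = (2.9 - 0)/(4 - 0) = 0.725000

P(2.9) = (-10)×L_0(2.9) + (-9)×L_1(2.9)
P(2.9) = -9.275000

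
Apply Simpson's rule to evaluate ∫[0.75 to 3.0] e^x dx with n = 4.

f(x) = e^x
a = 0.75, b = 3.0, n = 4
h = (b - a)/n = 0.562500

Simpson's rule: (h/3)[f(x₀) + 4f(x₁) + 2f(x₂) + ... + f(xₙ)]

x_0 = 0.7500, f(x_0) = 2.117000, coefficient = 1
x_1 = 1.3125, f(x_1) = 3.715451, coefficient = 4
x_2 = 1.8750, f(x_2) = 6.520819, coefficient = 2
x_3 = 2.4375, f(x_3) = 11.444394, coefficient = 4
x_4 = 3.0000, f(x_4) = 20.085537, coefficient = 1

I ≈ (0.562500/3) × 95.883554 = 17.978166
Exact value: 17.968537
Error: 0.009629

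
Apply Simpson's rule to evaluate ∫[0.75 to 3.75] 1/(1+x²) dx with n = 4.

f(x) = 1/(1+x²)
a = 0.75, b = 3.75, n = 4
h = (b - a)/n = 0.750000

Simpson's rule: (h/3)[f(x₀) + 4f(x₁) + 2f(x₂) + ... + f(xₙ)]

x_0 = 0.7500, f(x_0) = 0.640000, coefficient = 1
x_1 = 1.5000, f(x_1) = 0.307692, coefficient = 4
x_2 = 2.2500, f(x_2) = 0.164948, coefficient = 2
x_3 = 3.0000, f(x_3) = 0.100000, coefficient = 4
x_4 = 3.7500, f(x_4) = 0.066390, coefficient = 1

I ≈ (0.750000/3) × 2.667056 = 0.666764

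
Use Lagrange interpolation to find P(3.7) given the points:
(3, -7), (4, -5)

Lagrange interpolation formula:
P(x) = Σ yᵢ × Lᵢ(x)
where Lᵢ(x) = Π_{j≠i} (x - xⱼ)/(xᵢ - xⱼ)

L_0(3.7) = (3.7 - 4)/(3 - 4) = 0.300000
L_1(3.7) = (3.7 - 3)/(4 - 3) = 0.700000

P(3.7) = (-7)×L_0(3.7) + (-5)×L_1(3.7)
P(3.7) = -5.600000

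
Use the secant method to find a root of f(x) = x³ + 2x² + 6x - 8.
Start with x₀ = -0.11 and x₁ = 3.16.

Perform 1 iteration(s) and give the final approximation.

f(x) = x³ + 2x² + 6x - 8
x₀ = -0.11, x₁ = 3.16

Secant formula: x_{n+1} = x_n - f(x_n)(x_n - x_{n-1})/(f(x_n) - f(x_{n-1}))

Iteration 1:
  f(-0.110000) = -8.637131
  f(3.160000) = 62.485696
  x_2 = 3.160000 - 62.485696×(3.160000 - (-0.110000))/(62.485696 - (-8.637131))
       = 0.287108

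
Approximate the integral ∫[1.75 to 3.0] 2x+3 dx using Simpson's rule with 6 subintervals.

f(x) = 2x+3
a = 1.75, b = 3.0, n = 6
h = (b - a)/n = 0.208333

Simpson's rule: (h/3)[f(x₀) + 4f(x₁) + 2f(x₂) + ... + f(xₙ)]

x_0 = 1.7500, f(x_0) = 6.500000, coefficient = 1
x_1 = 1.9583, f(x_1) = 6.916667, coefficient = 4
x_2 = 2.1667, f(x_2) = 7.333333, coefficient = 2
x_3 = 2.3750, f(x_3) = 7.750000, coefficient = 4
x_4 = 2.5833, f(x_4) = 8.166667, coefficient = 2
x_5 = 2.7917, f(x_5) = 8.583333, coefficient = 4
x_6 = 3.0000, f(x_6) = 9.000000, coefficient = 1

I ≈ (0.208333/3) × 139.500000 = 9.687500
Exact value: 9.687500
Error: 0.000000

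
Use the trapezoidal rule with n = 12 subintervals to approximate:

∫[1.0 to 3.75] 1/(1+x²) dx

f(x) = 1/(1+x²)
a = 1.0, b = 3.75, n = 12
h = (b - a)/n = 0.229167

Trapezoidal rule: (h/2)[f(x₀) + 2f(x₁) + 2f(x₂) + ... + f(xₙ)]

x_0 = 1.0000, f(x_0) = 0.500000, coefficient = 1
x_1 = 1.2292, f(x_1) = 0.398271, coefficient = 2
x_2 = 1.4583, f(x_2) = 0.319822, coefficient = 2
x_3 = 1.6875, f(x_3) = 0.259898, coefficient = 2
x_4 = 1.9167, f(x_4) = 0.213967, coefficient = 2
x_5 = 2.1458, f(x_5) = 0.178425, coefficient = 2
x_6 = 2.3750, f(x_6) = 0.150588, coefficient = 2
x_7 = 2.6042, f(x_7) = 0.128507, coefficient = 2
x_8 = 2.8333, f(x_8) = 0.110769, coefficient = 2
x_9 = 3.0625, f(x_9) = 0.096349, coefficient = 2
x_10 = 3.2917, f(x_10) = 0.084495, coefficient = 2
x_11 = 3.5208, f(x_11) = 0.074648, coefficient = 2
x_12 = 3.7500, f(x_12) = 0.066390, coefficient = 1

I ≈ (0.229167/2) × 4.597871 = 0.526839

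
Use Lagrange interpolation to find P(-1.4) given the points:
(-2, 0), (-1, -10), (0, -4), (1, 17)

Lagrange interpolation formula:
P(x) = Σ yᵢ × Lᵢ(x)
where Lᵢ(x) = Π_{j≠i} (x - xⱼ)/(xᵢ - xⱼ)

L_0(-1.4) = (-1.4 - (-1))/(-2 - (-1)) × (-1.4 - 0)/(-2 - 0) × (-1.4 - 1)/(-2 - 1) = 0.224000
L_1(-1.4) = (-1.4 - (-2))/(-1 - (-2)) × (-1.4 - 0)/(-1 - 0) × (-1.4 - 1)/(-1 - 1) = 1.008000
L_2(-1.4) = (-1.4 - (-2))/(0 - (-2)) × (-1.4 - (-1))/(0 - (-1)) × (-1.4 - 1)/(0 - 1) = -0.288000
L_3(-1.4) = (-1.4 - (-2))/(1 - (-2)) × (-1.4 - (-1))/(1 - (-1)) × (-1.4 - 0)/(1 - 0) = 0.056000

P(-1.4) = 0×L_0(-1.4) + (-10)×L_1(-1.4) + (-4)×L_2(-1.4) + 17×L_3(-1.4)
P(-1.4) = -7.976000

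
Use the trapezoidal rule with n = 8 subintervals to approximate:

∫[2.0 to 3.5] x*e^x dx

f(x) = x*e^x
a = 2.0, b = 3.5, n = 8
h = (b - a)/n = 0.187500

Trapezoidal rule: (h/2)[f(x₀) + 2f(x₁) + 2f(x₂) + ... + f(xₙ)]

x_0 = 2.0000, f(x_0) = 14.778112, coefficient = 1
x_1 = 2.1875, f(x_1) = 19.496975, coefficient = 2
x_2 = 2.3750, f(x_2) = 25.533656, coefficient = 2
x_3 = 2.5625, f(x_3) = 33.231006, coefficient = 2
x_4 = 2.7500, f(x_4) = 43.017238, coefficient = 2
x_5 = 2.9375, f(x_5) = 55.426559, coefficient = 2
x_6 = 3.1250, f(x_6) = 71.124672, coefficient = 2
x_7 = 3.3125, f(x_7) = 90.940295, coefficient = 2
x_8 = 3.5000, f(x_8) = 115.904082, coefficient = 1

I ≈ (0.187500/2) × 808.222996 = 75.770906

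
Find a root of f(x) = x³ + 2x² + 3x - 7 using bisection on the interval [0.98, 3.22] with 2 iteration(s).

f(x) = x³ + 2x² + 3x - 7
Initial interval: [0.98, 3.22]

Iteration 1:
  c_1 = (0.980000 + 3.220000)/2 = 2.100000
  f(c_1) = f(2.100000) = 17.381000
  f(a) × f(c) < 0, new interval: [0.980000, 2.100000]
Iteration 2:
  c_2 = (0.980000 + 2.100000)/2 = 1.540000
  f(c_2) = f(1.540000) = 6.015464
  f(a) × f(c) < 0, new interval: [0.980000, 1.540000]

After 2 iteration(s), the approximation is c_2 = 1.540000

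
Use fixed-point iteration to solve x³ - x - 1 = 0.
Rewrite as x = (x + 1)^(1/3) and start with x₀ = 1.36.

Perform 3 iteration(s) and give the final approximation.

Equation: x³ - x - 1 = 0
Fixed-point form: x = (x + 1)^(1/3)
x₀ = 1.36

x_1 = g(1.360000) = 1.331386
x_2 = g(1.331386) = 1.325983
x_3 = g(1.325983) = 1.324958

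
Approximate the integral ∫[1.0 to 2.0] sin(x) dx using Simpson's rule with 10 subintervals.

f(x) = sin(x)
a = 1.0, b = 2.0, n = 10
h = (b - a)/n = 0.100000

Simpson's rule: (h/3)[f(x₀) + 4f(x₁) + 2f(x₂) + ... + f(xₙ)]

x_0 = 1.0000, f(x_0) = 0.841471, coefficient = 1
x_1 = 1.1000, f(x_1) = 0.891207, coefficient = 4
x_2 = 1.2000, f(x_2) = 0.932039, coefficient = 2
x_3 = 1.3000, f(x_3) = 0.963558, coefficient = 4
x_4 = 1.4000, f(x_4) = 0.985450, coefficient = 2
x_5 = 1.5000, f(x_5) = 0.997495, coefficient = 4
x_6 = 1.6000, f(x_6) = 0.999574, coefficient = 2
x_7 = 1.7000, f(x_7) = 0.991665, coefficient = 4
x_8 = 1.8000, f(x_8) = 0.973848, coefficient = 2
x_9 = 1.9000, f(x_9) = 0.946300, coefficient = 4
x_10 = 2.0000, f(x_10) = 0.909297, coefficient = 1

I ≈ (0.100000/3) × 28.693490 = 0.956450
Exact value: 0.956449
Error: 0.000001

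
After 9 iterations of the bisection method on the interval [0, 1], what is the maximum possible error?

Bisection error bound: |error| ≤ (b-a)/2^n
|error| ≤ (1 - 0)/2^9 = 1/2^9
|error| ≤ 0.0019531250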